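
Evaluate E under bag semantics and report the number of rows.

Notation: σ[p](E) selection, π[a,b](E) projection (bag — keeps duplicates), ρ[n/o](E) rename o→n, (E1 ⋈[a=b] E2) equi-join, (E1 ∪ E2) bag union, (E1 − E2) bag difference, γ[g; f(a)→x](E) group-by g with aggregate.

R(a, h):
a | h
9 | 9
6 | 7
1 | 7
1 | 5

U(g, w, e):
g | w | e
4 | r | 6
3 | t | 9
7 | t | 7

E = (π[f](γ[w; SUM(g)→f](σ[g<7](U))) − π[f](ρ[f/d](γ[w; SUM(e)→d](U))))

Subexpression sizes:
  U → 3
  σ[g<7](U) → 2
  γ[w; SUM(g)→f](σ[g<7](U)) → 2
  π[f](γ[w; SUM(g)→f](σ[g<7](U))) → 2
  U → 3
  γ[w; SUM(e)→d](U) → 2
  ρ[f/d](γ[w; SUM(e)→d](U)) → 2
  π[f](ρ[f/d](γ[w; SUM(e)→d](U))) → 2
  (π[f](γ[w; SUM(g)→f](σ[g<7](U))) − π[f](ρ[f/d](γ[w; SUM(e)→d](U)))) → 2

|E| = 2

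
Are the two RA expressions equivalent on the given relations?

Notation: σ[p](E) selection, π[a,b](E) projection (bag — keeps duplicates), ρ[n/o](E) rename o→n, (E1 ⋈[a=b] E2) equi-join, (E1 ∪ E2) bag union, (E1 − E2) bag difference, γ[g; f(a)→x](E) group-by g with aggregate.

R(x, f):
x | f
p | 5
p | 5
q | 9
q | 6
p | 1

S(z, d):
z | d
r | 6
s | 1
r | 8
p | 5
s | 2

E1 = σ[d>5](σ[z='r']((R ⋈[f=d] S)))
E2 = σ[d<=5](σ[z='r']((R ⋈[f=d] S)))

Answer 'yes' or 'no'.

E1 row counts bottom-up:
  R → 5
  S → 5
  (R ⋈[f=d] S) → 4
  σ[z='r']((R ⋈[f=d] S)) → 1
  σ[d>5](σ[z='r']((R ⋈[f=d] S))) → 1
E2 row counts bottom-up:
  R → 5
  S → 5
  (R ⋈[f=d] S) → 4
  σ[z='r']((R ⋈[f=d] S)) → 1
  σ[d<=5](σ[z='r']((R ⋈[f=d] S))) → 0

E1 result:
x | f | z | d
q | 6 | r | 6
E2 result:
x | f | z | d
(0 rows)
Witness: ('q', 6, 'r', 6) appears 1× in E1 but 0× in E2.

no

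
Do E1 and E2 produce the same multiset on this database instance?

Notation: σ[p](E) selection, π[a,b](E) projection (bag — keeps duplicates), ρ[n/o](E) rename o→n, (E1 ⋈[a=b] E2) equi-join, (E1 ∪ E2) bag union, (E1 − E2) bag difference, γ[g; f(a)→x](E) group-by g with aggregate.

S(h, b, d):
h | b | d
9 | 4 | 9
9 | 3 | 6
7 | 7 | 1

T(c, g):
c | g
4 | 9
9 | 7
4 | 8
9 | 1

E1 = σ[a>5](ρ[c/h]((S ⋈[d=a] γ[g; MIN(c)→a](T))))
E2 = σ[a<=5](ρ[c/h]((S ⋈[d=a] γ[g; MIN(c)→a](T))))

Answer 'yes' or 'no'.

E1 stepwise |·|:
  S → 3
  T → 4
  γ[g; MIN(c)→a](T) → 4
  (S ⋈[d=a] γ[g; MIN(c)→a](T)) → 2
  ρ[c/h]((S ⋈[d=a] γ[g; MIN(c)→a](T))) → 2
  σ[a>5](ρ[c/h]((S ⋈[d=a] γ[g; MIN(c)→a](T)))) → 2
E2 stepwise |·|:
  S → 3
  T → 4
  γ[g; MIN(c)→a](T) → 4
  (S ⋈[d=a] γ[g; MIN(c)→a](T)) → 2
  ρ[c/h]((S ⋈[d=a] γ[g; MIN(c)→a](T))) → 2
  σ[a<=5](ρ[c/h]((S ⋈[d=a] γ[g; MIN(c)→a](T)))) → 0

E1 result:
c | b | d | g | a
9 | 4 | 9 | 1 | 9
9 | 4 | 9 | 7 | 9
E2 result:
c | b | d | g | a
(0 rows)
Witness: (9, 4, 9, 1, 9) appears 1× in E1 but 0× in E2.

no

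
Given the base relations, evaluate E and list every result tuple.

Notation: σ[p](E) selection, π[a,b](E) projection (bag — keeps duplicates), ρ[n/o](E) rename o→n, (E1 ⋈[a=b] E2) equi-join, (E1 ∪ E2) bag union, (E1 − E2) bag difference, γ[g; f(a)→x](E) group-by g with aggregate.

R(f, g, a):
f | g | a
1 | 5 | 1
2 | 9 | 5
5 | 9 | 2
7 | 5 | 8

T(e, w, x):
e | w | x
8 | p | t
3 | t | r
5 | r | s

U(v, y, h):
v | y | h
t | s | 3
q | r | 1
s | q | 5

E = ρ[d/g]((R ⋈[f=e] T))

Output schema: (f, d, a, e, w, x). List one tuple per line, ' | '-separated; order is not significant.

Row counts bottom-up:
  R → 4
  T → 3
  (R ⋈[f=e] T) → 1
  ρ[d/g]((R ⋈[f=e] T)) → 1

== RESULT ==
f | d | a | e | w | x
5 | 9 | 2 | 5 | r | s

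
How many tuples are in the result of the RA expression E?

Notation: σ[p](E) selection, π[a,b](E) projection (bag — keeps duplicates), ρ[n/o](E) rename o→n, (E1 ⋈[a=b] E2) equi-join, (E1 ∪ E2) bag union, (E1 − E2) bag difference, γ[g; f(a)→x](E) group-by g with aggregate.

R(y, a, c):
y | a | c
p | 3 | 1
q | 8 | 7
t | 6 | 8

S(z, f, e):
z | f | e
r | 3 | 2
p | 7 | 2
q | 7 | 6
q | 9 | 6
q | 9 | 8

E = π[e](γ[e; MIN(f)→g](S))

Row counts bottom-up:
  S → 5
  γ[e; MIN(f)→g](S) → 3
  π[e](γ[e; MIN(f)→g](S)) → 3

|E| = 3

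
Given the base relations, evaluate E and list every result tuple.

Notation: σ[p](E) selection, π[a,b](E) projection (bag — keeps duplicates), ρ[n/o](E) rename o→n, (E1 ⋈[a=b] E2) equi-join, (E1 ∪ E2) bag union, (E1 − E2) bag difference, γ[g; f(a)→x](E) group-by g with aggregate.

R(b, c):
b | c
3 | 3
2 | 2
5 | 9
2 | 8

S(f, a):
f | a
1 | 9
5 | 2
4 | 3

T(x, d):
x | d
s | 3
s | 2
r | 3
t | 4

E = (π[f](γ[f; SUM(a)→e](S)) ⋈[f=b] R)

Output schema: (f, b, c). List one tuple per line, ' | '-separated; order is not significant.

Per-node cardinality:
  S → 3
  γ[f; SUM(a)→e](S) → 3
  π[f](γ[f; SUM(a)→e](S)) → 3
  R → 4
  (π[f](γ[f; SUM(a)→e](S)) ⋈[f=b] R) → 1

== RESULT ==
f | b | c
5 | 5 | 9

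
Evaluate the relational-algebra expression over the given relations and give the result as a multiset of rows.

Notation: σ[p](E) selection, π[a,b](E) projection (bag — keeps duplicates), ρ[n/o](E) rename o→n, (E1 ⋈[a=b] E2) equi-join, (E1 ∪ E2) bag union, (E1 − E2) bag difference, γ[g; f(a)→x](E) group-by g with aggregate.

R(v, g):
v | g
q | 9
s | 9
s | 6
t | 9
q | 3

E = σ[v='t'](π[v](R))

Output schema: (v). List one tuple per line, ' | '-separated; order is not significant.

Row counts bottom-up:
  R → 5
  π[v](R) → 5
  σ[v='t'](π[v](R)) → 1

== RESULT ==
v
t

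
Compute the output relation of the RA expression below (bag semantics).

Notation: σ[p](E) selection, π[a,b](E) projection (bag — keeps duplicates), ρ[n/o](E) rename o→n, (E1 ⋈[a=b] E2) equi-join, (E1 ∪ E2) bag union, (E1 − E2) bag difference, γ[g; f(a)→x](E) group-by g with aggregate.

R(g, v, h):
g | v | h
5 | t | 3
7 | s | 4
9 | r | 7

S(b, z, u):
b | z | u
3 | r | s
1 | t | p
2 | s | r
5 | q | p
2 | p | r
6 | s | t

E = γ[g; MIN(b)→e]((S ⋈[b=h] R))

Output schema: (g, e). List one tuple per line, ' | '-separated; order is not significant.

Subexpression sizes:
  S → 6
  R → 3
  (S ⋈[b=h] R) → 1
  γ[g; MIN(b)→e]((S ⋈[b=h] R)) → 1

== RESULT ==
g | e
5 | 3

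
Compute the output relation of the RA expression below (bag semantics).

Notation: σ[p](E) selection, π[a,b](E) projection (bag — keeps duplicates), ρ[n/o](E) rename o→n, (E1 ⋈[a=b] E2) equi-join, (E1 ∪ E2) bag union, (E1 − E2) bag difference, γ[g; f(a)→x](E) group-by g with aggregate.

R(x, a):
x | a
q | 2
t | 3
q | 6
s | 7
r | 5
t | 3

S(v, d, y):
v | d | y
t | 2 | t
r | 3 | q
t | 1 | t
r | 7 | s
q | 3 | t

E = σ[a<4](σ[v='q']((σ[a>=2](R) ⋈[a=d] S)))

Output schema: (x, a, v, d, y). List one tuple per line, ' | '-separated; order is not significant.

Row counts bottom-up:
  R → 6
  σ[a>=2](R) → 6
  S → 5
  (σ[a>=2](R) ⋈[a=d] S) → 6
  σ[v='q']((σ[a>=2](R) ⋈[a=d] S)) → 2
  σ[a<4](σ[v='q']((σ[a>=2](R) ⋈[a=d] S))) → 2

== RESULT ==
x | a | v | d | y
t | 3 | q | 3 | t
t | 3 | q | 3 | t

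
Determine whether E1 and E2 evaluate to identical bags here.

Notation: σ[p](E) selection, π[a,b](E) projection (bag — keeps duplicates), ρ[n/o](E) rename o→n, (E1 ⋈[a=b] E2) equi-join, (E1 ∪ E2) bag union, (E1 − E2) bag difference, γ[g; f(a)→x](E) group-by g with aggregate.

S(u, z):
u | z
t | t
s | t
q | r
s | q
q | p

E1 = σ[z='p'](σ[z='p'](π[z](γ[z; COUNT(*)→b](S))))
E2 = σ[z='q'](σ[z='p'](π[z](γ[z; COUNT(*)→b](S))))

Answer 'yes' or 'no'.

E1 stepwise |·|:
  S → 5
  γ[z; COUNT(*)→b](S) → 4
  π[z](γ[z; COUNT(*)→b](S)) → 4
  σ[z='p'](π[z](γ[z; COUNT(*)→b](S))) → 1
  σ[z='p'](σ[z='p'](π[z](γ[z; COUNT(*)→b](S)))) → 1
E2 stepwise |·|:
  S → 5
  γ[z; COUNT(*)→b](S) → 4
  π[z](γ[z; COUNT(*)→b](S)) → 4
  σ[z='p'](π[z](γ[z; COUNT(*)→b](S))) → 1
  σ[z='q'](σ[z='p'](π[z](γ[z; COUNT(*)→b](S)))) → 0

E1 result:
z
p
E2 result:
z
(0 rows)
Witness: ('p',) appears 1× in E1 but 0× in E2.

no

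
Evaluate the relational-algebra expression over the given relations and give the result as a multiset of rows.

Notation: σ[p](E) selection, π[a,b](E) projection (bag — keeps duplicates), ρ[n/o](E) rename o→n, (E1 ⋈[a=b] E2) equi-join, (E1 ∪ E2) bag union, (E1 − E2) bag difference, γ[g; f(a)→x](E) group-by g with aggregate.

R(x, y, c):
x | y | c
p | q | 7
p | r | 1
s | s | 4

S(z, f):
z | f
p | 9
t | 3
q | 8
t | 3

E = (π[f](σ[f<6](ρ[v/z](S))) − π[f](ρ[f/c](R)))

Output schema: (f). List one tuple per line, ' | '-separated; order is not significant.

Stepwise |·|:
  S → 4
  ρ[v/z](S) → 4
  σ[f<6](ρ[v/z](S)) → 2
  π[f](σ[f<6](ρ[v/z](S))) → 2
  R → 3
  ρ[f/c](R) → 3
  π[f](ρ[f/c](R)) → 3
  (π[f](σ[f<6](ρ[v/z](S))) − π[f](ρ[f/c](R))) → 2

== RESULT ==
f
3
3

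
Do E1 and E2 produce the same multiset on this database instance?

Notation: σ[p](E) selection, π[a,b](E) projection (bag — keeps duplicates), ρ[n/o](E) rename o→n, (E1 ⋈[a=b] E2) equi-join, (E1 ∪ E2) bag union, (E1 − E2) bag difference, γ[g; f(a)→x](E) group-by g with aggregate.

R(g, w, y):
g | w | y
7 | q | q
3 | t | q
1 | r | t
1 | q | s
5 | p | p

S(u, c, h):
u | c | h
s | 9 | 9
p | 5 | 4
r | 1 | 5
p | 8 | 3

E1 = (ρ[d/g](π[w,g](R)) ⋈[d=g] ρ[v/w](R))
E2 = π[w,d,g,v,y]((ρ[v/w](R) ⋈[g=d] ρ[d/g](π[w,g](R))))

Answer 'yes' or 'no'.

E1 stepwise |·|:
  R → 5
  π[w,g](R) → 5
  ρ[d/g](π[w,g](R)) → 5
  R → 5
  ρ[v/w](R) → 5
  (ρ[d/g](π[w,g](R)) ⋈[d=g] ρ[v/w](R)) → 7
E2 stepwise |·|:
  R → 5
  ρ[v/w](R) → 5
  R → 5
  π[w,g](R) → 5
  ρ[d/g](π[w,g](R)) → 5
  (ρ[v/w](R) ⋈[g=d] ρ[d/g](π[w,g](R))) → 7
  π[w,d,g,v,y]((ρ[v/w](R) ⋈[g=d] ρ[d/g](π[w,g](R)))) → 7

E1 and E2 produce the same multiset:
w | d | g | v | y
p | 5 | 5 | p | p
q | 1 | 1 | q | s
q | 1 | 1 | r | t
q | 7 | 7 | q | q
r | 1 | 1 | q | s
r | 1 | 1 | r | t
t | 3 | 3 | t | q

yes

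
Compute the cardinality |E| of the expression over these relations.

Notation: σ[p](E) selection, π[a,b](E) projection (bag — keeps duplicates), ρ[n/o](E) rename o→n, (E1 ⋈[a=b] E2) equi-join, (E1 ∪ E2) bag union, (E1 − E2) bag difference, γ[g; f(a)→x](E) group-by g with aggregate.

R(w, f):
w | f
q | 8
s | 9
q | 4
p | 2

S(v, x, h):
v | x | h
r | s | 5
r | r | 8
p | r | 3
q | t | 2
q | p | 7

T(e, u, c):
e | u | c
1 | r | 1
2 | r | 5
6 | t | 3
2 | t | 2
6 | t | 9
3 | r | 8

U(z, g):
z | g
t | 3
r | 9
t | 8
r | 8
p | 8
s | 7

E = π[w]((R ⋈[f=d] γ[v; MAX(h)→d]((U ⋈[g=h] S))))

Subexpression sizes:
  R → 4
  U → 6
  S → 5
  (U ⋈[g=h] S) → 5
  γ[v; MAX(h)→d]((U ⋈[g=h] S)) → 3
  (R ⋈[f=d] γ[v; MAX(h)→d]((U ⋈[g=h] S))) → 1
  π[w]((R ⋈[f=d] γ[v; MAX(h)→d]((U ⋈[g=h] S)))) → 1

|E| = 1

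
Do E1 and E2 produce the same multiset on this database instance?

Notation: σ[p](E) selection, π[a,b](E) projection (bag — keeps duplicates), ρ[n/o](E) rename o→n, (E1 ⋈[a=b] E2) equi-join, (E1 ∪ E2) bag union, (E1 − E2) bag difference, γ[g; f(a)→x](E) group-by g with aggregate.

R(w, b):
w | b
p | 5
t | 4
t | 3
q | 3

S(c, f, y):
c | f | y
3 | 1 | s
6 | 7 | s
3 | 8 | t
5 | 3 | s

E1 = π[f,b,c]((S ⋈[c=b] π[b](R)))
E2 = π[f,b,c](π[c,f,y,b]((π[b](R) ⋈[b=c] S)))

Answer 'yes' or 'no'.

E1 row counts bottom-up:
  S → 4
  R → 4
  π[b](R) → 4
  (S ⋈[c=b] π[b](R)) → 5
  π[f,b,c]((S ⋈[c=b] π[b](R))) → 5
E2 row counts bottom-up:
  R → 4
  π[b](R) → 4
  S → 4
  (π[b](R) ⋈[b=c] S) → 5
  π[c,f,y,b]((π[b](R) ⋈[b=c] S)) → 5
  π[f,b,c](π[c,f,y,b]((π[b](R) ⋈[b=c] S))) → 5

E1 and E2 produce the same multiset:
f | b | c
1 | 3 | 3
1 | 3 | 3
3 | 5 | 5
8 | 3 | 3
8 | 3 | 3

yes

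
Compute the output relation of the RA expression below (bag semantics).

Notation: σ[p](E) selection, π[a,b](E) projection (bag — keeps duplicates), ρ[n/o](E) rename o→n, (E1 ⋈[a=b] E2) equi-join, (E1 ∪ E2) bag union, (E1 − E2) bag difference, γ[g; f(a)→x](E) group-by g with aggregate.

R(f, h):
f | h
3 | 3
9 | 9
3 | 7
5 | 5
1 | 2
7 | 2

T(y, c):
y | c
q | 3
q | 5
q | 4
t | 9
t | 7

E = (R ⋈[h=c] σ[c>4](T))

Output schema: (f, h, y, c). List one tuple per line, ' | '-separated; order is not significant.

Row counts bottom-up:
  R → 6
  T → 5
  σ[c>4](T) → 3
  (R ⋈[h=c] σ[c>4](T)) → 3

== RESULT ==
f | h | y | c
3 | 7 | t | 7
5 | 5 | q | 5
9 | 9 | t | 9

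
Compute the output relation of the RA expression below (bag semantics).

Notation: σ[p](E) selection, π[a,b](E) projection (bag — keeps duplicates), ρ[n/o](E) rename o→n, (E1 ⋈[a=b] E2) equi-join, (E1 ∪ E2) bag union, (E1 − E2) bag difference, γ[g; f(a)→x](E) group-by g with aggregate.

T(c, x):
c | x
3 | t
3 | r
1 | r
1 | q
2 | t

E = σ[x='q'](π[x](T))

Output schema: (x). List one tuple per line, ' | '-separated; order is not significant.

Row counts bottom-up:
  T → 5
  π[x](T) → 5
  σ[x='q'](π[x](T)) → 1

== RESULT ==
x
q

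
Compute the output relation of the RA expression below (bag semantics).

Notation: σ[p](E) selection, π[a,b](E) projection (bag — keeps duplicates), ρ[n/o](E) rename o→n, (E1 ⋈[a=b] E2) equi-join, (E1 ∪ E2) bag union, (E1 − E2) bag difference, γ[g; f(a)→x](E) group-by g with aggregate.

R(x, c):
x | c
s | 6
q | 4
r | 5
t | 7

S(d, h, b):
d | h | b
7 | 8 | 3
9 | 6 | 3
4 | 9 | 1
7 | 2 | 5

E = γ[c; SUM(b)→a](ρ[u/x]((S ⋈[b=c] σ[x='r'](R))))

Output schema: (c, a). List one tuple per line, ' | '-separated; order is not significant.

Per-node cardinality:
  S → 4
  R → 4
  σ[x='r'](R) → 1
  (S ⋈[b=c] σ[x='r'](R)) → 1
  ρ[u/x]((S ⋈[b=c] σ[x='r'](R))) → 1
  γ[c; SUM(b)→a](ρ[u/x]((S ⋈[b=c] σ[x='r'](R)))) → 1

== RESULT ==
c | a
5 | 5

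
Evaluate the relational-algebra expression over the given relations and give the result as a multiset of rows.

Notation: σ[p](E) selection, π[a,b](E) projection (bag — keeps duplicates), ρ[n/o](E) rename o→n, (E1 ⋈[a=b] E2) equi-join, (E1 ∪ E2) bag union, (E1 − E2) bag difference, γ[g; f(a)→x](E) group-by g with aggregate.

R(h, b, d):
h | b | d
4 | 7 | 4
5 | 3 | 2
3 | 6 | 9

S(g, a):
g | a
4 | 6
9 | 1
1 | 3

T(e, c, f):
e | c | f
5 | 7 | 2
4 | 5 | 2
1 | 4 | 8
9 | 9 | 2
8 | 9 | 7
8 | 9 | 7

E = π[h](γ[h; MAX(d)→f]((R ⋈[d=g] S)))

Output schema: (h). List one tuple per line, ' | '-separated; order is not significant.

Per-node cardinality:
  R → 3
  S → 3
  (R ⋈[d=g] S) → 2
  γ[h; MAX(d)→f]((R ⋈[d=g] S)) → 2
  π[h](γ[h; MAX(d)→f]((R ⋈[d=g] S))) → 2

== RESULT ==
h
3
4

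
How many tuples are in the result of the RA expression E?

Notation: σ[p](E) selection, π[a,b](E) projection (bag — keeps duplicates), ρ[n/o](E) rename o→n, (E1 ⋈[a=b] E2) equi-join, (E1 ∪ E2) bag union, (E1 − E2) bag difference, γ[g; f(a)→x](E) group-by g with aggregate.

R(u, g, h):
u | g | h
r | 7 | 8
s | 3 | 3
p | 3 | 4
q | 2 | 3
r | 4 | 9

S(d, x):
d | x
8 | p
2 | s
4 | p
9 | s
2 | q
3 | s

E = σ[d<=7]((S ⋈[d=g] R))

Row counts bottom-up:
  S → 6
  R → 5
  (S ⋈[d=g] R) → 5
  σ[d<=7]((S ⋈[d=g] R)) → 5

|E| = 5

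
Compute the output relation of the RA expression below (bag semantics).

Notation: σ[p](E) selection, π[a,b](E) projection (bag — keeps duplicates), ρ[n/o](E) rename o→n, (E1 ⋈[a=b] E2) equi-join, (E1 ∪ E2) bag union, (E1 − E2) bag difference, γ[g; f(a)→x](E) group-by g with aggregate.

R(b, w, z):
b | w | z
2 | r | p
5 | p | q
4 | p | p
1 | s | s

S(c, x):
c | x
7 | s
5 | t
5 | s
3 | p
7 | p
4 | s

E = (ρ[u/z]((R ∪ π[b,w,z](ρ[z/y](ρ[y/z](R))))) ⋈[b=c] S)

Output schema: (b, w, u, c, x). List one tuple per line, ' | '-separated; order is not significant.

Stepwise |·|:
  R → 4
  R → 4
  ρ[y/z](R) → 4
  ρ[z/y](ρ[y/z](R)) → 4
  π[b,w,z](ρ[z/y](ρ[y/z](R))) → 4
  (R ∪ π[b,w,z](ρ[z/y](ρ[y/z](R)))) → 8
  ρ[u/z]((R ∪ π[b,w,z](ρ[z/y](ρ[y/z](R))))) → 8
  S → 6
  (ρ[u/z]((R ∪ π[b,w,z](ρ[z/y](ρ[y/z](R))))) ⋈[b=c] S) → 6

== RESULT ==
b | w | u | c | x
4 | p | p | 4 | s
4 | p | p | 4 | s
5 | p | q | 5 | s
5 | p | q | 5 | s
5 | p | q | 5 | t
5 | p | q | 5 | t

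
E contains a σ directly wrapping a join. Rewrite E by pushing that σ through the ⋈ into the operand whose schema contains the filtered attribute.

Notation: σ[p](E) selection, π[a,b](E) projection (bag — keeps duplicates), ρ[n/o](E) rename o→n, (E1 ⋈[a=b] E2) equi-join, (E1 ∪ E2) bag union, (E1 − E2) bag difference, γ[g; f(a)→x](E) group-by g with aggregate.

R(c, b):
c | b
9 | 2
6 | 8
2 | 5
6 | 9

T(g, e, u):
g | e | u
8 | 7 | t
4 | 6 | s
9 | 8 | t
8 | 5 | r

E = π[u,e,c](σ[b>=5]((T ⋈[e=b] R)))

σ filters on b, owned by the right side.
E' = π[u,e,c]((T ⋈[e=b] σ[b>=5](R)))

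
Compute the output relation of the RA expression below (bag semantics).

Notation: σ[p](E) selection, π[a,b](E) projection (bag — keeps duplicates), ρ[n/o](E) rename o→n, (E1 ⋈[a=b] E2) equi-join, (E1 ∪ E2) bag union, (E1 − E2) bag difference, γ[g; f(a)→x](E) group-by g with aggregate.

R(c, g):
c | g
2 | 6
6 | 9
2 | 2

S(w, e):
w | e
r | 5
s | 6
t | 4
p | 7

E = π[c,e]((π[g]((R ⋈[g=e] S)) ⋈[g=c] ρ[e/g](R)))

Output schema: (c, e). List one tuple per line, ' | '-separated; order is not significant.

Row counts bottom-up:
  R → 3
  S → 4
  (R ⋈[g=e] S) → 1
  π[g]((R ⋈[g=e] S)) → 1
  R → 3
  ρ[e/g](R) → 3
  (π[g]((R ⋈[g=e] S)) ⋈[g=c] ρ[e/g](R)) → 1
  π[c,e]((π[g]((R ⋈[g=e] S)) ⋈[g=c] ρ[e/g](R))) → 1

== RESULT ==
c | e
6 | 9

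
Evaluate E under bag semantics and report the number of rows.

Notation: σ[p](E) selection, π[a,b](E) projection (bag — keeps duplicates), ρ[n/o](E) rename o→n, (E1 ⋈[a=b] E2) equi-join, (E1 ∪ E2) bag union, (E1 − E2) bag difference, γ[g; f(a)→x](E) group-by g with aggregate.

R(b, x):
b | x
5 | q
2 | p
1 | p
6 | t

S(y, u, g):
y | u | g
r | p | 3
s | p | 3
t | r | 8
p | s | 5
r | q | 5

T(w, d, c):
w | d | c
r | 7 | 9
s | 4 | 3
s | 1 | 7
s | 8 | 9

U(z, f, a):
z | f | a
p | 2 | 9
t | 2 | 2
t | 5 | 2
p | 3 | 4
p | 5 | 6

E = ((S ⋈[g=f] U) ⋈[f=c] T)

Stepwise |·|:
  S → 5
  U → 5
  (S ⋈[g=f] U) → 6
  T → 4
  ((S ⋈[g=f] U) ⋈[f=c] T) → 2

|E| = 2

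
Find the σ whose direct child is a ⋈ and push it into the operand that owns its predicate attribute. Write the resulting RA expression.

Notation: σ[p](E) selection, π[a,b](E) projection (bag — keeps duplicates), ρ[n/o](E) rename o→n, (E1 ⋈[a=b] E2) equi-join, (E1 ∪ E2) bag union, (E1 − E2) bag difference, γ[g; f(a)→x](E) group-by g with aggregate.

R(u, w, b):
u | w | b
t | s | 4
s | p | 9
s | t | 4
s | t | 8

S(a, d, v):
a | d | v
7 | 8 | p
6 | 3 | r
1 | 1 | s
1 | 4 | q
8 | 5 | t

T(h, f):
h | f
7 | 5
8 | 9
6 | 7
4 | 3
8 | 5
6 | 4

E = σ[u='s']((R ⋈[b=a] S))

σ filters on u, owned by the left side.
E' = (σ[u='s'](R) ⋈[b=a] S)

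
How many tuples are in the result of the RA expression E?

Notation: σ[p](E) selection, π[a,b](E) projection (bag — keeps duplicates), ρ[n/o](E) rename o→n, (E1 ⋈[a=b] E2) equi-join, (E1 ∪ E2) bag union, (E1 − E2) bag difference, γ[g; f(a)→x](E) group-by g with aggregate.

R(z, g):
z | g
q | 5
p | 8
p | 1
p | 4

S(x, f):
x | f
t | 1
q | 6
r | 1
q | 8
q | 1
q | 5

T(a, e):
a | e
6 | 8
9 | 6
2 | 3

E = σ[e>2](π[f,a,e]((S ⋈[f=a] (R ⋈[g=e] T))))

Row counts bottom-up:
  S → 6
  R → 4
  T → 3
  (R ⋈[g=e] T) → 1
  (S ⋈[f=a] (R ⋈[g=e] T)) → 1
  π[f,a,e]((S ⋈[f=a] (R ⋈[g=e] T))) → 1
  σ[e>2](π[f,a,e]((S ⋈[f=a] (R ⋈[g=e] T)))) → 1

|E| = 1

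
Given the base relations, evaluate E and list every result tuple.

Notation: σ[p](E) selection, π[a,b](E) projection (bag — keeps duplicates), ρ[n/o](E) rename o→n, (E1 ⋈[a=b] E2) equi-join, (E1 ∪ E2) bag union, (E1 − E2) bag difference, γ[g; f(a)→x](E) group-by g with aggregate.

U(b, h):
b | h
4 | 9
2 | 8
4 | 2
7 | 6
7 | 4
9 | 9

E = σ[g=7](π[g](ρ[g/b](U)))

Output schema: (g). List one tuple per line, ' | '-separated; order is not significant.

Per-node cardinality:
  U → 6
  ρ[g/b](U) → 6
  π[g](ρ[g/b](U)) → 6
  σ[g=7](π[g](ρ[g/b](U))) → 2

== RESULT ==
g
7
7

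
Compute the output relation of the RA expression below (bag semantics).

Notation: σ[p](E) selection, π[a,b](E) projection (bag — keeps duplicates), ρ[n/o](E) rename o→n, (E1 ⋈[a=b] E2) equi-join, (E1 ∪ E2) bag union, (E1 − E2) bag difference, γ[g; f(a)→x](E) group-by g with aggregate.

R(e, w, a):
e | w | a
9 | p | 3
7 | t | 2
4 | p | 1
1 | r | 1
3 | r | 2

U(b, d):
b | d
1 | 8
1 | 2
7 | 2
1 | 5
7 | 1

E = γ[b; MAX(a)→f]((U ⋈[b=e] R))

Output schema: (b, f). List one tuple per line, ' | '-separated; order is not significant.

Subexpression sizes:
  U → 5
  R → 5
  (U ⋈[b=e] R) → 5
  γ[b; MAX(a)→f]((U ⋈[b=e] R)) → 2

== RESULT ==
b | f
1 | 1
7 | 2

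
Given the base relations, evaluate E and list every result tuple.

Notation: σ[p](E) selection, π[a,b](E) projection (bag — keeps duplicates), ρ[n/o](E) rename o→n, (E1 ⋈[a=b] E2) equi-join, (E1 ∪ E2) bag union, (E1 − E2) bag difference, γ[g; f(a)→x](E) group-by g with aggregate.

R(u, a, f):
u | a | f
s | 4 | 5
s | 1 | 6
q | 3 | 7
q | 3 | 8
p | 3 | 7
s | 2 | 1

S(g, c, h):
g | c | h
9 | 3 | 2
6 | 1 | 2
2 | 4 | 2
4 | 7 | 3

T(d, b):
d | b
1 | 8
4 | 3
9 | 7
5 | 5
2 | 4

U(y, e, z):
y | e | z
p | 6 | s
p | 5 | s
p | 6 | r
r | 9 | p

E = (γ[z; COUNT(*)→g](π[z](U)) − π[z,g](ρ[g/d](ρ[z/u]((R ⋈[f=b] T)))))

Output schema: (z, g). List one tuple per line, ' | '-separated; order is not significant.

Row counts bottom-up:
  U → 4
  π[z](U) → 4
  γ[z; COUNT(*)→g](π[z](U)) → 3
  R → 6
  T → 5
  (R ⋈[f=b] T) → 4
  ρ[z/u]((R ⋈[f=b] T)) → 4
  ρ[g/d](ρ[z/u]((R ⋈[f=b] T))) → 4
  π[z,g](ρ[g/d](ρ[z/u]((R ⋈[f=b] T)))) → 4
  (γ[z; COUNT(*)→g](π[z](U)) − π[z,g](ρ[g/d](ρ[z/u]((R ⋈[f=b] T))))) → 3

== RESULT ==
z | g
p | 1
r | 1
s | 2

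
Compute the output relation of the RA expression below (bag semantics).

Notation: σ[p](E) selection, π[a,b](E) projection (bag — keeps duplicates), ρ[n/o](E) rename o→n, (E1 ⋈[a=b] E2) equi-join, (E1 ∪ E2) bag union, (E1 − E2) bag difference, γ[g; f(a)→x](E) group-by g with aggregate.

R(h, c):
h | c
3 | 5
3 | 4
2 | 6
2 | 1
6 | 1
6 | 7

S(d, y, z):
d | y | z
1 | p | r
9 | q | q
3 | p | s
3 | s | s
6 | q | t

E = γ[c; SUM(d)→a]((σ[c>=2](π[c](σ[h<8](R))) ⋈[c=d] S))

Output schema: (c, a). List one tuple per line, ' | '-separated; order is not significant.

Per-node cardinality:
  R → 6
  σ[h<8](R) → 6
  π[c](σ[h<8](R)) → 6
  σ[c>=2](π[c](σ[h<8](R))) → 4
  S → 5
  (σ[c>=2](π[c](σ[h<8](R))) ⋈[c=d] S) → 1
  γ[c; SUM(d)→a]((σ[c>=2](π[c](σ[h<8](R))) ⋈[c=d] S)) → 1

== RESULT ==
c | a
6 | 6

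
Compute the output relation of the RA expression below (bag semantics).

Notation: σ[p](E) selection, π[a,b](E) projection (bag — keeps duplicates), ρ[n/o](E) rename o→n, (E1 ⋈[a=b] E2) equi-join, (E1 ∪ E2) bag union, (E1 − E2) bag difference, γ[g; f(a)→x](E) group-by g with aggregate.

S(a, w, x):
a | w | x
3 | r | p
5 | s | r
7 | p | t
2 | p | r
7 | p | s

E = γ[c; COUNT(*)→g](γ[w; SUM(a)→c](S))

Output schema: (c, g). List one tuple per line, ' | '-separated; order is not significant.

Per-node cardinality:
  S → 5
  γ[w; SUM(a)→c](S) → 3
  γ[c; COUNT(*)→g](γ[w; SUM(a)→c](S)) → 3

== RESULT ==
c | g
3 | 1
5 | 1
16 | 1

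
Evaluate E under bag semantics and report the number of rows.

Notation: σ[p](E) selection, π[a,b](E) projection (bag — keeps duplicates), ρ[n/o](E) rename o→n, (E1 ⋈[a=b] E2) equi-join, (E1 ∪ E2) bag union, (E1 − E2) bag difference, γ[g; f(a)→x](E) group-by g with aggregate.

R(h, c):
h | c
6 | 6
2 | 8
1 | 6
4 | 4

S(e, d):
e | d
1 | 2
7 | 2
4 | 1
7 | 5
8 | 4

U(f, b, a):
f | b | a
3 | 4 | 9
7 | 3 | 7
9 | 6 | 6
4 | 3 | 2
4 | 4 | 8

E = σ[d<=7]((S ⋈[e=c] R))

Per-node cardinality:
  S → 5
  R → 4
  (S ⋈[e=c] R) → 2
  σ[d<=7]((S ⋈[e=c] R)) → 2

|E| = 2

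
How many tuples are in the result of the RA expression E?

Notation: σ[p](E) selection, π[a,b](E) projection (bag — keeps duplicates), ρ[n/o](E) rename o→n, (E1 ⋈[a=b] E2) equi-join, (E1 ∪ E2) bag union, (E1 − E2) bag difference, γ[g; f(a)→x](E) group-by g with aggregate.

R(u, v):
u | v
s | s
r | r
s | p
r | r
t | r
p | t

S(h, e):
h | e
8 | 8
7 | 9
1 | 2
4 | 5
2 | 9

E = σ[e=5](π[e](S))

Per-node cardinality:
  S → 5
  π[e](S) → 5
  σ[e=5](π[e](S)) → 1

|E| = 1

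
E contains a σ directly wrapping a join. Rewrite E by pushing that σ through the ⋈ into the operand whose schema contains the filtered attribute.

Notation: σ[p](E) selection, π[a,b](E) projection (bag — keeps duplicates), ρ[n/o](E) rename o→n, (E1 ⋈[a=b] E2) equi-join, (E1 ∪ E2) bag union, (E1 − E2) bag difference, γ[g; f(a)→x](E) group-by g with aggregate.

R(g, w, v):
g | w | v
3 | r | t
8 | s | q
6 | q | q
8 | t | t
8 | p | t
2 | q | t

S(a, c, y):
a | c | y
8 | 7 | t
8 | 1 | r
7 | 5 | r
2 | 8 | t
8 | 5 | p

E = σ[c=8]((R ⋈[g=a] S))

σ filters on c, owned by the right side.
E' = (R ⋈[g=a] σ[c=8](S))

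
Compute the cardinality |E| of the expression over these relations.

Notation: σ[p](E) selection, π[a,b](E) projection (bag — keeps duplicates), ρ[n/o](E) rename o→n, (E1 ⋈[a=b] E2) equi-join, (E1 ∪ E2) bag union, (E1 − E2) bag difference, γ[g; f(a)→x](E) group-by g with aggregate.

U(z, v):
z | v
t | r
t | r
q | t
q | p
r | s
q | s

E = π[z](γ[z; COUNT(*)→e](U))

Per-node cardinality:
  U → 6
  γ[z; COUNT(*)→e](U) → 3
  π[z](γ[z; COUNT(*)→e](U)) → 3

|E| = 3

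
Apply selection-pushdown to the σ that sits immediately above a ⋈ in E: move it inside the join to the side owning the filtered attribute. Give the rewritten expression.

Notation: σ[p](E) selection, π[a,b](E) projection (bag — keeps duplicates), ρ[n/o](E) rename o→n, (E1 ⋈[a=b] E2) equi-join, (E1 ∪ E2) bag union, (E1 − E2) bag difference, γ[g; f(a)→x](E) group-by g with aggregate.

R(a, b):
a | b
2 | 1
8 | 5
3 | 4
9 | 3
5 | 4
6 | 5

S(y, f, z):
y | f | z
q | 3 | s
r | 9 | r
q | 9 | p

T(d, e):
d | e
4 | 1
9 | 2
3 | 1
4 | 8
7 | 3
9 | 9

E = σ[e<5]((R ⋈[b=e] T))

σ filters on e, owned by the right side.
E' = (R ⋈[b=e] σ[e<5](T))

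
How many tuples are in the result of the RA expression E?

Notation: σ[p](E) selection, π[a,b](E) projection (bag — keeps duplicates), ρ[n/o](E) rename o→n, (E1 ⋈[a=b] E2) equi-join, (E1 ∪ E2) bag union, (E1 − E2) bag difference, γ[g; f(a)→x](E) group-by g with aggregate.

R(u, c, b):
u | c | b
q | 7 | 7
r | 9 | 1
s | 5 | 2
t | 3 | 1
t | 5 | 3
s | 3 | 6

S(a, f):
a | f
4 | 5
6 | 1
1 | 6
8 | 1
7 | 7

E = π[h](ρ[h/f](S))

Per-node cardinality:
  S → 5
  ρ[h/f](S) → 5
  π[h](ρ[h/f](S)) → 5

|E| = 5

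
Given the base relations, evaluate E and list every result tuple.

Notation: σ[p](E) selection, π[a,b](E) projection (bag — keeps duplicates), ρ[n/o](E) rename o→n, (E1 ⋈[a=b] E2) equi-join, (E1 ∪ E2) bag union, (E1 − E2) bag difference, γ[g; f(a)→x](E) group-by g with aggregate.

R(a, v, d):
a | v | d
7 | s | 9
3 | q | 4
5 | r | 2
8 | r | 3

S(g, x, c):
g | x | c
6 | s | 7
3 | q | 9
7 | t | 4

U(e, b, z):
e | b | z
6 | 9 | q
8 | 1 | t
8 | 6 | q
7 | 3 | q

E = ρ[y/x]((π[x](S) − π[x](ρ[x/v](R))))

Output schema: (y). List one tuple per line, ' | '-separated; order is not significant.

Subexpression sizes:
  S → 3
  π[x](S) → 3
  R → 4
  ρ[x/v](R) → 4
  π[x](ρ[x/v](R)) → 4
  (π[x](S) − π[x](ρ[x/v](R))) → 1
  ρ[y/x]((π[x](S) − π[x](ρ[x/v](R)))) → 1

== RESULT ==
y
t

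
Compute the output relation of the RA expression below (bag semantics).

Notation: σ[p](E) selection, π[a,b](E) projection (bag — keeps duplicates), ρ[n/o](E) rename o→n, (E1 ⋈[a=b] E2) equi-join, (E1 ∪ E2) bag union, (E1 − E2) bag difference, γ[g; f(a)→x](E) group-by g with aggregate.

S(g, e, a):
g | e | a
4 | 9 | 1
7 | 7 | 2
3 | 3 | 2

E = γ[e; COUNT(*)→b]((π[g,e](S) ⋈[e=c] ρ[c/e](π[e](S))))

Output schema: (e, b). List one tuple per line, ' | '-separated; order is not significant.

Subexpression sizes:
  S → 3
  π[g,e](S) → 3
  S → 3
  π[e](S) → 3
  ρ[c/e](π[e](S)) → 3
  (π[g,e](S) ⋈[e=c] ρ[c/e](π[e](S))) → 3
  γ[e; COUNT(*)→b]((π[g,e](S) ⋈[e=c] ρ[c/e](π[e](S)))) → 3

== RESULT ==
e | b
3 | 1
7 | 1
9 | 1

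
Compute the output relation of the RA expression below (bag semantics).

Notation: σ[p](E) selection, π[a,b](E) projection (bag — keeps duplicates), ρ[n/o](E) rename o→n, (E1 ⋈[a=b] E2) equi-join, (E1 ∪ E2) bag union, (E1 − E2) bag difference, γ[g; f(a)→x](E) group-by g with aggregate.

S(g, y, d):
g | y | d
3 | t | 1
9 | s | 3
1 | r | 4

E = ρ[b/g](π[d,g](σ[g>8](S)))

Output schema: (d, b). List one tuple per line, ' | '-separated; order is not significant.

Subexpression sizes:
  S → 3
  σ[g>8](S) → 1
  π[d,g](σ[g>8](S)) → 1
  ρ[b/g](π[d,g](σ[g>8](S))) → 1

== RESULT ==
d | b
3 | 9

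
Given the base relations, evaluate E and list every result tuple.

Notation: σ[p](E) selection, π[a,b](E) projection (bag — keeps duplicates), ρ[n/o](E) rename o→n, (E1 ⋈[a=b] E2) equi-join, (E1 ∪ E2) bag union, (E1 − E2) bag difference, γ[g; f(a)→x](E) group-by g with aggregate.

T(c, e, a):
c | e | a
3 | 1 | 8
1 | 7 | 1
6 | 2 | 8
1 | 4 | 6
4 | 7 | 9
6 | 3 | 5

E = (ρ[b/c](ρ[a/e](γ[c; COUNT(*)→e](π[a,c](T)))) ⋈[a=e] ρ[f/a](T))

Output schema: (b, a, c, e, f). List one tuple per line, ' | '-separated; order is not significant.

Row counts bottom-up:
  T → 6
  π[a,c](T) → 6
  γ[c; COUNT(*)→e](π[a,c](T)) → 4
  ρ[a/e](γ[c; COUNT(*)→e](π[a,c](T))) → 4
  ρ[b/c](ρ[a/e](γ[c; COUNT(*)→e](π[a,c](T)))) → 4
  T → 6
  ρ[f/a](T) → 6
  (ρ[b/c](ρ[a/e](γ[c; COUNT(*)→e](π[a,c](T)))) ⋈[a=e] ρ[f/a](T)) → 4

== RESULT ==
b | a | c | e | f
1 | 2 | 6 | 2 | 8
3 | 1 | 3 | 1 | 8
4 | 1 | 3 | 1 | 8
6 | 2 | 6 | 2 | 8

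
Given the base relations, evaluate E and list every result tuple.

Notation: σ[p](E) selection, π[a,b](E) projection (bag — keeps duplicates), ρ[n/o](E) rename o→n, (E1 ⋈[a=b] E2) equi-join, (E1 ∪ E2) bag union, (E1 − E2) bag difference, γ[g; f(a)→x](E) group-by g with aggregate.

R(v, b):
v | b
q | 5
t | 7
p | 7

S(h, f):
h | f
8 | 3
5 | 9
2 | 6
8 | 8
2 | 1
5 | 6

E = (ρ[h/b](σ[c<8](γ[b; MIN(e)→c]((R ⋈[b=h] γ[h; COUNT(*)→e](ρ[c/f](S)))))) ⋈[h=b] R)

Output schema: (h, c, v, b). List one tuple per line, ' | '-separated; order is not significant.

Per-node cardinality:
  R → 3
  S → 6
  ρ[c/f](S) → 6
  γ[h; COUNT(*)→e](ρ[c/f](S)) → 3
  (R ⋈[b=h] γ[h; COUNT(*)→e](ρ[c/f](S))) → 1
  γ[b; MIN(e)→c]((R ⋈[b=h] γ[h; COUNT(*)→e](ρ[c/f](S)))) → 1
  σ[c<8](γ[b; MIN(e)→c]((R ⋈[b=h] γ[h; COUNT(*)→e](ρ[c/f](S))))) → 1
  ρ[h/b](σ[c<8](γ[b; MIN(e)→c]((R ⋈[b=h] γ[h; COUNT(*)→e](ρ[c/f](S)))))) → 1
  R → 3
  (ρ[h/b](σ[c<8](γ[b; MIN(e)→c]((R ⋈[b=h] γ[h; COUNT(*)→e](ρ[c/f](S)))))) ⋈[h=b] R) → 1

== RESULT ==
h | c | v | b
5 | 2 | q | 5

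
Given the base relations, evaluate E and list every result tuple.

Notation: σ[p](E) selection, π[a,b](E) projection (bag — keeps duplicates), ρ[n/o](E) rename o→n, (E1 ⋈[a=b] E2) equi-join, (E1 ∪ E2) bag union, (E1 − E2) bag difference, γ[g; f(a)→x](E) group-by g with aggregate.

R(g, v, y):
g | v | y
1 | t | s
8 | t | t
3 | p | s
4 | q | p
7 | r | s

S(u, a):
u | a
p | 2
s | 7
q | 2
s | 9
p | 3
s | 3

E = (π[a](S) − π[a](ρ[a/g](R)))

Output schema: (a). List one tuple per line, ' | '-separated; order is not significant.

Row counts bottom-up:
  S → 6
  π[a](S) → 6
  R → 5
  ρ[a/g](R) → 5
  π[a](ρ[a/g](R)) → 5
  (π[a](S) − π[a](ρ[a/g](R))) → 4

== RESULT ==
a
2
2
3
9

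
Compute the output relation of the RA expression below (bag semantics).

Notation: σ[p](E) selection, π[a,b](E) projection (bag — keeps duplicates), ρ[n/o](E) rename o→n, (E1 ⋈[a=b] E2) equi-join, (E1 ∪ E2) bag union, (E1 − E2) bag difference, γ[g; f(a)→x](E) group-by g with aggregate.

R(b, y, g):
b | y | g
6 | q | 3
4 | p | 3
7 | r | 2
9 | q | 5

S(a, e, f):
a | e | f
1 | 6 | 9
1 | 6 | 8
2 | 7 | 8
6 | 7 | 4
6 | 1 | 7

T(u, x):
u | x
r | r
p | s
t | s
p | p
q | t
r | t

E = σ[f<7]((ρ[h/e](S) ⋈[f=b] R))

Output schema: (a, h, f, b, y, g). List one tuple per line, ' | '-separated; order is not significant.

Row counts bottom-up:
  S → 5
  ρ[h/e](S) → 5
  R → 4
  (ρ[h/e](S) ⋈[f=b] R) → 3
  σ[f<7]((ρ[h/e](S) ⋈[f=b] R)) → 1

== RESULT ==
a | h | f | b | y | g
6 | 7 | 4 | 4 | p | 3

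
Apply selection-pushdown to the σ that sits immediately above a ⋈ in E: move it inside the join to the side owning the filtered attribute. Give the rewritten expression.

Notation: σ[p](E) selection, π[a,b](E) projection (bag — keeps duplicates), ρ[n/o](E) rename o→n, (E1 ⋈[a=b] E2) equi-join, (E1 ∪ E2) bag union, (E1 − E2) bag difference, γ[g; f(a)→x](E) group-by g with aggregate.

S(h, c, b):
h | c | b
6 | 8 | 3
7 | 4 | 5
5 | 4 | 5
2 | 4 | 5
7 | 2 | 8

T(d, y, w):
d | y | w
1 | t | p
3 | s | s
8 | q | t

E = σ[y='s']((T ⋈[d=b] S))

σ filters on y, owned by the left side.
E' = (σ[y='s'](T) ⋈[d=b] S)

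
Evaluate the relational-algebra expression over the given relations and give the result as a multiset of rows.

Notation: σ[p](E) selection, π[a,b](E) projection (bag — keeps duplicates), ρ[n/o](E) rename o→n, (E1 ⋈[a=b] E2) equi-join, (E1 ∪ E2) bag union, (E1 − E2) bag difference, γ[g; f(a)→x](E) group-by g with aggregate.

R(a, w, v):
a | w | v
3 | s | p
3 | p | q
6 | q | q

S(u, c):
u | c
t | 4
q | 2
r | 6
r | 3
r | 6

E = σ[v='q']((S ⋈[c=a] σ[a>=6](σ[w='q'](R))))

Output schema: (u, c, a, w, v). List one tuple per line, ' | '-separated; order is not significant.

Row counts bottom-up:
  S → 5
  R → 3
  σ[w='q'](R) → 1
  σ[a>=6](σ[w='q'](R)) → 1
  (S ⋈[c=a] σ[a>=6](σ[w='q'](R))) → 2
  σ[v='q']((S ⋈[c=a] σ[a>=6](σ[w='q'](R)))) → 2

== RESULT ==
u | c | a | w | v
r | 6 | 6 | q | q
r | 6 | 6 | q | q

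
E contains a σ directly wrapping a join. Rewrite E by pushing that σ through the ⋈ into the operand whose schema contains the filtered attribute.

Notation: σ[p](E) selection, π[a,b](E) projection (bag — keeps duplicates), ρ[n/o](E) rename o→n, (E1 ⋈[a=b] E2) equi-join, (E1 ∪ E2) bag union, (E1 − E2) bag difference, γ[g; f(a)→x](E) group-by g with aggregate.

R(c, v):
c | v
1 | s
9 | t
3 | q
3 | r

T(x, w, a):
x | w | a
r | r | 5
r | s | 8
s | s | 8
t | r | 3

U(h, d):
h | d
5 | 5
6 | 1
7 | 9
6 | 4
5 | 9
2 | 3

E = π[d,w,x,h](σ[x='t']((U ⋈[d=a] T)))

σ filters on x, owned by the right side.
E' = π[d,w,x,h]((U ⋈[d=a] σ[x='t'](T)))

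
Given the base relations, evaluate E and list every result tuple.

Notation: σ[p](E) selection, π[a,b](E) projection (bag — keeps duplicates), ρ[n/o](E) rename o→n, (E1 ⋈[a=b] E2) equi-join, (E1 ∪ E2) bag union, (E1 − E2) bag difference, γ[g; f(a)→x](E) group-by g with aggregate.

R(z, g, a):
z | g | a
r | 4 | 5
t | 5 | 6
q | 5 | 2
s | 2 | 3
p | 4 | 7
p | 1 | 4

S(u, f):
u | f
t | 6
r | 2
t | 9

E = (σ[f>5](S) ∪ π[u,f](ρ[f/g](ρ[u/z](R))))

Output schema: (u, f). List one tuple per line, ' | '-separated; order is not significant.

Row counts bottom-up:
  S → 3
  σ[f>5](S) → 2
  R → 6
  ρ[u/z](R) → 6
  ρ[f/g](ρ[u/z](R)) → 6
  π[u,f](ρ[f/g](ρ[u/z](R))) → 6
  (σ[f>5](S) ∪ π[u,f](ρ[f/g](ρ[u/z](R)))) → 8

== RESULT ==
u | f
p | 1
p | 4
q | 5
r | 4
s | 2
t | 5
t | 6
t | 9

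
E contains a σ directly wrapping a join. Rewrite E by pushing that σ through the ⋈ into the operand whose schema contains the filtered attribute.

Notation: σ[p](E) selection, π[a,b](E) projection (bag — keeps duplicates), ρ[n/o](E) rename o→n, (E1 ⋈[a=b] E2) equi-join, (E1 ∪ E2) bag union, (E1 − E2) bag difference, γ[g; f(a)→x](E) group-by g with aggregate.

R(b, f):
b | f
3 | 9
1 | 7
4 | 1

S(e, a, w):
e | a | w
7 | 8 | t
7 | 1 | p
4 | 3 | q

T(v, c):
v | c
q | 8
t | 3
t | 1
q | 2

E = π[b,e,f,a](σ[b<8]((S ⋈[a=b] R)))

σ filters on b, owned by the right side.
E' = π[b,e,f,a]((S ⋈[a=b] σ[b<8](R)))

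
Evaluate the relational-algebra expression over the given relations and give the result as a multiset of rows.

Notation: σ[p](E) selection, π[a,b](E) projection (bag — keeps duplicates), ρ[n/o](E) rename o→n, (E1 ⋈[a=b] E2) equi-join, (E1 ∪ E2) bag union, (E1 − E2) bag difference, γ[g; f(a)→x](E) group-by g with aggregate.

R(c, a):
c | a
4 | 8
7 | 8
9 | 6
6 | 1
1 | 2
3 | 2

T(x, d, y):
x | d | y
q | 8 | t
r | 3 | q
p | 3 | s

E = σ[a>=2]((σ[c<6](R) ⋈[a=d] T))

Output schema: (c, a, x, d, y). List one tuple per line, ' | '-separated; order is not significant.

Per-node cardinality:
  R → 6
  σ[c<6](R) → 3
  T → 3
  (σ[c<6](R) ⋈[a=d] T) → 1
  σ[a>=2]((σ[c<6](R) ⋈[a=d] T)) → 1

== RESULT ==
c | a | x | d | y
4 | 8 | q | 8 | t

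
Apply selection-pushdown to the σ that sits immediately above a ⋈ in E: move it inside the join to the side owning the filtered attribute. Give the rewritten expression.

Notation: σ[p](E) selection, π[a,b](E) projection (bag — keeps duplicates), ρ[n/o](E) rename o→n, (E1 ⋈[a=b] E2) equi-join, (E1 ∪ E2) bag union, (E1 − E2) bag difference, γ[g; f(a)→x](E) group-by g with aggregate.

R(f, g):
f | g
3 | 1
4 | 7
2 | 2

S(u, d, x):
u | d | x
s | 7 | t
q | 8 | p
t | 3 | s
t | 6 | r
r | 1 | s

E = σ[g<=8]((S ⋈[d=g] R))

σ filters on g, owned by the right side.
E' = (S ⋈[d=g] σ[g<=8](R))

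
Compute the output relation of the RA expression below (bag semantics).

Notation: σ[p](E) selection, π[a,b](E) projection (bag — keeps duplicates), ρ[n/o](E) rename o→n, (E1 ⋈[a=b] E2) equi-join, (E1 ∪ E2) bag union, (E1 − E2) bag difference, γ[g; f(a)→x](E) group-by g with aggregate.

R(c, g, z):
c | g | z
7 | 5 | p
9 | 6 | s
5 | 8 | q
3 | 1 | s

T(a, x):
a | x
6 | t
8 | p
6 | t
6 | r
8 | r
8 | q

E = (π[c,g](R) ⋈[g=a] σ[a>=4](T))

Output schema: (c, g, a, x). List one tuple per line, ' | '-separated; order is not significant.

Stepwise |·|:
  R → 4
  π[c,g](R) → 4
  T → 6
  σ[a>=4](T) → 6
  (π[c,g](R) ⋈[g=a] σ[a>=4](T)) → 6

== RESULT ==
c | g | a | x
5 | 8 | 8 | p
5 | 8 | 8 | q
5 | 8 | 8 | r
9 | 6 | 6 | r
9 | 6 | 6 | t
9 | 6 | 6 | t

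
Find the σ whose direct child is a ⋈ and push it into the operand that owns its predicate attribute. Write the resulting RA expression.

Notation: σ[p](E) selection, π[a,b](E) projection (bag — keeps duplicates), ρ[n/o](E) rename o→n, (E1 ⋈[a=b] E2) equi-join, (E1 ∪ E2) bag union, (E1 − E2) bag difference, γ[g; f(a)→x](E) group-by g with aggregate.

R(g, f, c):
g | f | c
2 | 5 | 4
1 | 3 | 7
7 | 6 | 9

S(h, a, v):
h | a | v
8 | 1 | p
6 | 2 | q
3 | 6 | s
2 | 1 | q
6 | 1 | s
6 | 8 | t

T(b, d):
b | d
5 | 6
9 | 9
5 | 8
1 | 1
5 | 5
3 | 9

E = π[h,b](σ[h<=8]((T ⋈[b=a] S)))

σ filters on h, owned by the right side.
E' = π[h,b]((T ⋈[b=a] σ[h<=8](S)))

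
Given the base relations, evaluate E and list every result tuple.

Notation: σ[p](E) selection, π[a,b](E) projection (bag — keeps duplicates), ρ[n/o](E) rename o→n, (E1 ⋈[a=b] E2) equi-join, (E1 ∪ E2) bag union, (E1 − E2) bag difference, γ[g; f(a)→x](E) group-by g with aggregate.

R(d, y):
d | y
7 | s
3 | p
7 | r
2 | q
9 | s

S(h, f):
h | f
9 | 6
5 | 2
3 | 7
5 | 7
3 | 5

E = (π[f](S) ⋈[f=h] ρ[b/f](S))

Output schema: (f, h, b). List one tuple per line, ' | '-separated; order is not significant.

Stepwise |·|:
  S → 5
  π[f](S) → 5
  S → 5
  ρ[b/f](S) → 5
  (π[f](S) ⋈[f=h] ρ[b/f](S)) → 2

== RESULT ==
f | h | b
5 | 5 | 2
5 | 5 | 7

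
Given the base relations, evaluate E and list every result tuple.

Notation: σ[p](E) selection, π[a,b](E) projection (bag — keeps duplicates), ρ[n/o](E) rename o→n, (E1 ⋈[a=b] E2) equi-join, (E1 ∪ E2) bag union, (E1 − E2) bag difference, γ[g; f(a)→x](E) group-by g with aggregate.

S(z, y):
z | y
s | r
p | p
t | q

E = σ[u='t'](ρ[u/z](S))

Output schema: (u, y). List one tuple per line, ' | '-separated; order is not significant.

Subexpression sizes:
  S → 3
  ρ[u/z](S) → 3
  σ[u='t'](ρ[u/z](S)) → 1

== RESULT ==
u | y
t | q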